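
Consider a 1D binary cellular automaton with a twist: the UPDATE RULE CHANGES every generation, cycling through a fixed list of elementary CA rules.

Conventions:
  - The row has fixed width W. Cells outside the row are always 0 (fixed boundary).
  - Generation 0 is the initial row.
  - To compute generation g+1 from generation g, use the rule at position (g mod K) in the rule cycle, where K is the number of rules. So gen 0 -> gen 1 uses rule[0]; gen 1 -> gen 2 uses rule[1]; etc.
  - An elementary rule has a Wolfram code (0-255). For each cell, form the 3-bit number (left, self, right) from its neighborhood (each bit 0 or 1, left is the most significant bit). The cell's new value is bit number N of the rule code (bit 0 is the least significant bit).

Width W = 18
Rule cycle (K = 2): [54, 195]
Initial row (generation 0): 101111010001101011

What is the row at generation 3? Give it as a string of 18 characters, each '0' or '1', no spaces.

Answer: 111000100101110011

Derivation:
Gen 0: 101111010001101011
Gen 1 (rule 54): 110000111010011100
Gen 2 (rule 195): 010111011000101101
Gen 3 (rule 54): 111000100101110011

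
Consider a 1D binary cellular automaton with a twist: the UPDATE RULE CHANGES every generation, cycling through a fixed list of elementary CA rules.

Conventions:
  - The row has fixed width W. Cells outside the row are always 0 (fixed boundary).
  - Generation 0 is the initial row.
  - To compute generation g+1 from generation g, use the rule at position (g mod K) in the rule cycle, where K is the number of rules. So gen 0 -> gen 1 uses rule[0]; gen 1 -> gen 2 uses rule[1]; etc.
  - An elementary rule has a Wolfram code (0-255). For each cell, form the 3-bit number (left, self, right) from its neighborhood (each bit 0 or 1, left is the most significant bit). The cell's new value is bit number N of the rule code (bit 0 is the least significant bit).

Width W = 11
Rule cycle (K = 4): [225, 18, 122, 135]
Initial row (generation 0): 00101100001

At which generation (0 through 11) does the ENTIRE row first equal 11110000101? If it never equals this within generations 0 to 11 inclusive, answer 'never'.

Answer: 3

Derivation:
Gen 0: 00101100001
Gen 1 (rule 225): 10010101100
Gen 2 (rule 18): 01100000010
Gen 3 (rule 122): 11110000101
Gen 4 (rule 135): 01100111101
Gen 5 (rule 225): 00100011110
Gen 6 (rule 18): 01010100001
Gen 7 (rule 122): 10101010010
Gen 8 (rule 135): 10101010110
Gen 9 (rule 225): 01010101010
Gen 10 (rule 18): 10000000001
Gen 11 (rule 122): 01000000010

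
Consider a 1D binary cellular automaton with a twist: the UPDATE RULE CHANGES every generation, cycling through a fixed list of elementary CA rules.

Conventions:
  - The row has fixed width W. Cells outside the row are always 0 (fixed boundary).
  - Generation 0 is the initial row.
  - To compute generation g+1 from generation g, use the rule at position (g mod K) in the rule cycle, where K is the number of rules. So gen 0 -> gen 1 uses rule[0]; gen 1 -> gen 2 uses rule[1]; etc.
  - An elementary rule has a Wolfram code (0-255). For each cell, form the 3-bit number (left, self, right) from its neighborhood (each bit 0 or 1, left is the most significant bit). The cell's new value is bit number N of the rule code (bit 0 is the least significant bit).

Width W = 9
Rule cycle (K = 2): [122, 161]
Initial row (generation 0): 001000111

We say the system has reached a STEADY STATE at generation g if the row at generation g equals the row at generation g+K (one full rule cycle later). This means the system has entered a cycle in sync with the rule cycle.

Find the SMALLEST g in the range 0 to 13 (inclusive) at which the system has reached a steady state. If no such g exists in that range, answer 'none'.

Answer: 1

Derivation:
Gen 0: 001000111
Gen 1 (rule 122): 010101101
Gen 2 (rule 161): 001010010
Gen 3 (rule 122): 010101101
Gen 4 (rule 161): 001010010
Gen 5 (rule 122): 010101101
Gen 6 (rule 161): 001010010
Gen 7 (rule 122): 010101101
Gen 8 (rule 161): 001010010
Gen 9 (rule 122): 010101101
Gen 10 (rule 161): 001010010
Gen 11 (rule 122): 010101101
Gen 12 (rule 161): 001010010
Gen 13 (rule 122): 010101101
Gen 14 (rule 161): 001010010
Gen 15 (rule 122): 010101101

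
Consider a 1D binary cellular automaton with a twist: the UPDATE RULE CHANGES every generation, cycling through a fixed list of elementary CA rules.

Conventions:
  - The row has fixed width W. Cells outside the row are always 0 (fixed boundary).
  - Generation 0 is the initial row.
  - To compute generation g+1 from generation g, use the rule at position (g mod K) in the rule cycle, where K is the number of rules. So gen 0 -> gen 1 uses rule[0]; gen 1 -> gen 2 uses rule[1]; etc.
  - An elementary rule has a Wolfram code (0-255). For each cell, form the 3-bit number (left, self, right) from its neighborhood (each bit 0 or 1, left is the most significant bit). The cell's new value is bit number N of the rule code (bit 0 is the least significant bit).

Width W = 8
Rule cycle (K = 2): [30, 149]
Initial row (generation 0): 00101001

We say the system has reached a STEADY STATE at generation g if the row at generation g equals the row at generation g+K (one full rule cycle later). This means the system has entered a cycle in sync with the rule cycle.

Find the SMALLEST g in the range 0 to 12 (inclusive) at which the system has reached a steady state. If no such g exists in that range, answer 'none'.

Gen 0: 00101001
Gen 1 (rule 30): 01101111
Gen 2 (rule 149): 00000110
Gen 3 (rule 30): 00001101
Gen 4 (rule 149): 11100001
Gen 5 (rule 30): 10010011
Gen 6 (rule 149): 11011000
Gen 7 (rule 30): 10010100
Gen 8 (rule 149): 11010111
Gen 9 (rule 30): 10010100
Gen 10 (rule 149): 11010111
Gen 11 (rule 30): 10010100
Gen 12 (rule 149): 11010111
Gen 13 (rule 30): 10010100
Gen 14 (rule 149): 11010111

Answer: 7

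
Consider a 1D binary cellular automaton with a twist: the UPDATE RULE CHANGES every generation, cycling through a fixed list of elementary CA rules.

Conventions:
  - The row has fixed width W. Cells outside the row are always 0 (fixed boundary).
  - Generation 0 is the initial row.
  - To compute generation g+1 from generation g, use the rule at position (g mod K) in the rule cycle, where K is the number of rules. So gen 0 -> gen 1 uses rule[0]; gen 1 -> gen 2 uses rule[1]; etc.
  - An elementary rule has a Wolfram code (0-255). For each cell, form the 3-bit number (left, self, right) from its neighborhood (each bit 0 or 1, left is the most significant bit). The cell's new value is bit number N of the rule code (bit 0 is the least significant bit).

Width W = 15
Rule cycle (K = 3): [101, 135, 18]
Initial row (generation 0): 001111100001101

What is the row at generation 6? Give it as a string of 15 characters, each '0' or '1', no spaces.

Answer: 100001100000000

Derivation:
Gen 0: 001111100001101
Gen 1 (rule 101): 100000101100111
Gen 2 (rule 135): 101111100001010
Gen 3 (rule 18): 000000010010001
Gen 4 (rule 101): 111111010010101
Gen 5 (rule 135): 011110010110101
Gen 6 (rule 18): 100001100000000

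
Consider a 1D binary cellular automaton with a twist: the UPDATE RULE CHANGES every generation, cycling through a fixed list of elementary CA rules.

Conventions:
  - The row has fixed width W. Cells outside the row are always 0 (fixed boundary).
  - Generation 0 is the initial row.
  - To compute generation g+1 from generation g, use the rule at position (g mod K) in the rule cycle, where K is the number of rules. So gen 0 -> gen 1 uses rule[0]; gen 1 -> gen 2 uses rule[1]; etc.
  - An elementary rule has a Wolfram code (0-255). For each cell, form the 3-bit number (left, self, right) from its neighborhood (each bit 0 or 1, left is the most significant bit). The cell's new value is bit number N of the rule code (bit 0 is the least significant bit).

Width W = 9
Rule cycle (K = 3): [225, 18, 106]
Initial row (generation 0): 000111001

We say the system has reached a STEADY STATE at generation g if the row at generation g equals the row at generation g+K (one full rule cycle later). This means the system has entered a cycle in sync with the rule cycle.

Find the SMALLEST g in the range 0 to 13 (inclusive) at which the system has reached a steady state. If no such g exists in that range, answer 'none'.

Answer: 12

Derivation:
Gen 0: 000111001
Gen 1 (rule 225): 110011000
Gen 2 (rule 18): 001100100
Gen 3 (rule 106): 011101000
Gen 4 (rule 225): 001110011
Gen 5 (rule 18): 010001100
Gen 6 (rule 106): 100011100
Gen 7 (rule 225): 001001101
Gen 8 (rule 18): 010110000
Gen 9 (rule 106): 101110000
Gen 10 (rule 225): 010110111
Gen 11 (rule 18): 100000000
Gen 12 (rule 106): 000000000
Gen 13 (rule 225): 111111111
Gen 14 (rule 18): 000000000
Gen 15 (rule 106): 000000000
Gen 16 (rule 225): 111111111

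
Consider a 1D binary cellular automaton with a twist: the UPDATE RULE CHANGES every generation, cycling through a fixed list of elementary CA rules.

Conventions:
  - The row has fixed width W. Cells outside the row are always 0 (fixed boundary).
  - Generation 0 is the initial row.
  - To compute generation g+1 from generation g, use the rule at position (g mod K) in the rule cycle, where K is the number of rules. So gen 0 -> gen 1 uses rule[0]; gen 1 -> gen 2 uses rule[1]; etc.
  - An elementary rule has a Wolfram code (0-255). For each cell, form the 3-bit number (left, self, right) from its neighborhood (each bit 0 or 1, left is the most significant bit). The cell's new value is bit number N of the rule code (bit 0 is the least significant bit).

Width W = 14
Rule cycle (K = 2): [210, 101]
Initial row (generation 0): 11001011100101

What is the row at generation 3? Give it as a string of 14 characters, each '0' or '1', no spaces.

Answer: 00100010010001

Derivation:
Gen 0: 11001011100101
Gen 1 (rule 210): 01110001111000
Gen 2 (rule 101): 00010100001011
Gen 3 (rule 210): 00100010010001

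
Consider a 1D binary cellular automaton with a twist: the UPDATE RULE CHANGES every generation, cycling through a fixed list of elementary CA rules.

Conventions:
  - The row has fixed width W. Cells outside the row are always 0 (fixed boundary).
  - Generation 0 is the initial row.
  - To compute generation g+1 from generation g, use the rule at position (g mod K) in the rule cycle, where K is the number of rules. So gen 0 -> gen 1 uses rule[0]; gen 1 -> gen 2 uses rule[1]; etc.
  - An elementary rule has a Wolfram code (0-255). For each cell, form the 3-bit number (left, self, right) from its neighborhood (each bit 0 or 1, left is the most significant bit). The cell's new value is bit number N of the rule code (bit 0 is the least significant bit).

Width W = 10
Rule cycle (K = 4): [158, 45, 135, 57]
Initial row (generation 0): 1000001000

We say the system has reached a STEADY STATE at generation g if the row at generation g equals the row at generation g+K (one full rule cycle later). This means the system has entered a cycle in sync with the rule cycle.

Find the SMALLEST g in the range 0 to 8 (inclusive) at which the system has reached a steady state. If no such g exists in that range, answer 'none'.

Answer: none

Derivation:
Gen 0: 1000001000
Gen 1 (rule 158): 1100011100
Gen 2 (rule 45): 1001010001
Gen 3 (rule 135): 1011010111
Gen 4 (rule 57): 0110101100
Gen 5 (rule 158): 1100101010
Gen 6 (rule 45): 1000111110
Gen 7 (rule 135): 1011011100
Gen 8 (rule 57): 0110110011
Gen 9 (rule 158): 1100101110
Gen 10 (rule 45): 1000111000
Gen 11 (rule 135): 1011010011
Gen 12 (rule 57): 0110101010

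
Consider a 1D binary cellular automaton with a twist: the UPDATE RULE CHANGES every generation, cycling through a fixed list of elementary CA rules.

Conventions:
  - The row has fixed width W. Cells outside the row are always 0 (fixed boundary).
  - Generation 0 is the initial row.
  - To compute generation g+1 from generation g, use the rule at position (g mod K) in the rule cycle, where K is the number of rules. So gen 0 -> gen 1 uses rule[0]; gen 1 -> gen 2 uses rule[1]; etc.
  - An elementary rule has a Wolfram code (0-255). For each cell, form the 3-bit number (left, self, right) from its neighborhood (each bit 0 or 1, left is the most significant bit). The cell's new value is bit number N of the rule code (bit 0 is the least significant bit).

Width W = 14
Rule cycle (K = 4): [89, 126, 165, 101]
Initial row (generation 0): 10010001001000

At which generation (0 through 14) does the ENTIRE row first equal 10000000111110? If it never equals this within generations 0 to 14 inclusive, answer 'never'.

Gen 0: 10010001001000
Gen 1 (rule 89): 01001100100111
Gen 2 (rule 126): 11111111111101
Gen 3 (rule 165): 01111111111011
Gen 4 (rule 101): 00000000001101
Gen 5 (rule 89): 11111111101100
Gen 6 (rule 126): 10000000111110
Gen 7 (rule 165): 10111110011100
Gen 8 (rule 101): 11000010000101
Gen 9 (rule 89): 11111001110000
Gen 10 (rule 126): 10001111011000
Gen 11 (rule 165): 10100110100011
Gen 12 (rule 101): 11100011101001
Gen 13 (rule 89): 10111010100100
Gen 14 (rule 126): 11101111111110

Answer: 6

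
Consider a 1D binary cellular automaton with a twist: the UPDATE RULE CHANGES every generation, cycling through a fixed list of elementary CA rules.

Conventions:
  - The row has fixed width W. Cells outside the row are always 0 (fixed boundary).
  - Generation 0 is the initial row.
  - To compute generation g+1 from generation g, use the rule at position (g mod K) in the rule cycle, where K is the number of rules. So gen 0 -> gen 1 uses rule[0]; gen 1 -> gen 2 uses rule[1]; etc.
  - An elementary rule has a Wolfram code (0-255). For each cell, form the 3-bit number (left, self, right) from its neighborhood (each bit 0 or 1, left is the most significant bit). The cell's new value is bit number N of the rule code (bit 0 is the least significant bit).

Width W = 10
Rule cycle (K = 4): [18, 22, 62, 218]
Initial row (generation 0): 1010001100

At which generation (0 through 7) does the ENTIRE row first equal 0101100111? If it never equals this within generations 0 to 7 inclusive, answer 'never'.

Answer: never

Derivation:
Gen 0: 1010001100
Gen 1 (rule 18): 0001010010
Gen 2 (rule 22): 0011011111
Gen 3 (rule 62): 0110110000
Gen 4 (rule 218): 1110111000
Gen 5 (rule 18): 0000000100
Gen 6 (rule 22): 0000001110
Gen 7 (rule 62): 0000011001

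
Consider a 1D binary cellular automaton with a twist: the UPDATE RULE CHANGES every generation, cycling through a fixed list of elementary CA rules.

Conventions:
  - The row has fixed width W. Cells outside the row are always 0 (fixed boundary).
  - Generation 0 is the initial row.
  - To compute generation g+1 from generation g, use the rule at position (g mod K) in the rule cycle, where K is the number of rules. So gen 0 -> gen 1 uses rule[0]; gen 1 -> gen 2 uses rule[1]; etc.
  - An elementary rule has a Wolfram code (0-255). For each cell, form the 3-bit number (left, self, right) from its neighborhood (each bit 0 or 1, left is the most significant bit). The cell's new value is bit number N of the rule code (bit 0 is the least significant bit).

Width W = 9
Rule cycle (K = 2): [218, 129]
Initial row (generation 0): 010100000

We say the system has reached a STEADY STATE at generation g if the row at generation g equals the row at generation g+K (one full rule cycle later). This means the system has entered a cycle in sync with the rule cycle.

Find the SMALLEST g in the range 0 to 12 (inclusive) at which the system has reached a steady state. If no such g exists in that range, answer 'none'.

Gen 0: 010100000
Gen 1 (rule 218): 100010000
Gen 2 (rule 129): 001000111
Gen 3 (rule 218): 010101111
Gen 4 (rule 129): 000000110
Gen 5 (rule 218): 000001111
Gen 6 (rule 129): 111100110
Gen 7 (rule 218): 111111111
Gen 8 (rule 129): 011111110
Gen 9 (rule 218): 111111111
Gen 10 (rule 129): 011111110
Gen 11 (rule 218): 111111111
Gen 12 (rule 129): 011111110
Gen 13 (rule 218): 111111111
Gen 14 (rule 129): 011111110

Answer: 7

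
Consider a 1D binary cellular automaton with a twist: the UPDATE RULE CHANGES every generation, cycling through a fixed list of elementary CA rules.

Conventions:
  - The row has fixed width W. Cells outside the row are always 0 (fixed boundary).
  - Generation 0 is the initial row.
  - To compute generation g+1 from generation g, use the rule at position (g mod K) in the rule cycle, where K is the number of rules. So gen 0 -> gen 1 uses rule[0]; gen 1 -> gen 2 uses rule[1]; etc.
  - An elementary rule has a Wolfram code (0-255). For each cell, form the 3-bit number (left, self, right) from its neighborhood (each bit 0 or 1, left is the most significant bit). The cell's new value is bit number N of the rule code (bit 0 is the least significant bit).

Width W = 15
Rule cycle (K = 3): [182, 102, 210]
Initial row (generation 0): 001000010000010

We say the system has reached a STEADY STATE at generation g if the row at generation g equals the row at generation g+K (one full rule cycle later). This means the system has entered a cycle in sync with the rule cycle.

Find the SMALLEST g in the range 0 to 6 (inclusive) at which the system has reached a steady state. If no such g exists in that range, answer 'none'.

Answer: none

Derivation:
Gen 0: 001000010000010
Gen 1 (rule 182): 011100111000111
Gen 2 (rule 102): 100101001001001
Gen 3 (rule 210): 011000110110110
Gen 4 (rule 182): 100101001001001
Gen 5 (rule 102): 101111011011011
Gen 6 (rule 210): 000111001001001
Gen 7 (rule 182): 001010111111111
Gen 8 (rule 102): 011111000000001
Gen 9 (rule 210): 101111100000010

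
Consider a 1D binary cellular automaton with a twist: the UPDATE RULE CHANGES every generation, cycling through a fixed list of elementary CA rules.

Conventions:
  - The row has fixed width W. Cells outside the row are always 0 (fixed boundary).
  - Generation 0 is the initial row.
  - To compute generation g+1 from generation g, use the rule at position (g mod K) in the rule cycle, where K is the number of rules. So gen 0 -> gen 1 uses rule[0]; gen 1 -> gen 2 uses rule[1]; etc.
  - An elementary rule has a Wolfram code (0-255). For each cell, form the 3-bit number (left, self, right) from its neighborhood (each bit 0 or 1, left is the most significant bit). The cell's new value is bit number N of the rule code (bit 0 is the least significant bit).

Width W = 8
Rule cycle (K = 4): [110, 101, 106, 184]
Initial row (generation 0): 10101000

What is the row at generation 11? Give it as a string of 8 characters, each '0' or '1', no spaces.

Gen 0: 10101000
Gen 1 (rule 110): 11111000
Gen 2 (rule 101): 00001011
Gen 3 (rule 106): 00010111
Gen 4 (rule 184): 00001110
Gen 5 (rule 110): 00011010
Gen 6 (rule 101): 11001110
Gen 7 (rule 106): 11011010
Gen 8 (rule 184): 10110101
Gen 9 (rule 110): 11111111
Gen 10 (rule 101): 00000001
Gen 11 (rule 106): 00000010

Answer: 00000010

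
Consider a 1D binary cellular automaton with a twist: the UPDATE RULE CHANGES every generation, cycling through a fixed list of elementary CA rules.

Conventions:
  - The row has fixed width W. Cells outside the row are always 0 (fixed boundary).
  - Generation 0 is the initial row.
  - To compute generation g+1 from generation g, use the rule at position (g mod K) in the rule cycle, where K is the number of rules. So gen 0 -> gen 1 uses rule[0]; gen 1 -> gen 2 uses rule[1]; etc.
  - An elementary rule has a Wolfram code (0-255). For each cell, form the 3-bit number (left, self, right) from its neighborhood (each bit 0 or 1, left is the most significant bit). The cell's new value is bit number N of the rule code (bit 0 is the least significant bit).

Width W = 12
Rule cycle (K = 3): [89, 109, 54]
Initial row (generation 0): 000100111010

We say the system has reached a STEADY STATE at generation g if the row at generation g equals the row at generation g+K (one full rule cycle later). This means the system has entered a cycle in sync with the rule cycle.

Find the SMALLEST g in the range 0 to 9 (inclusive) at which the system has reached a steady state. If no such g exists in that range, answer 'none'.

Gen 0: 000100111010
Gen 1 (rule 89): 110010101001
Gen 2 (rule 109): 110011111001
Gen 3 (rule 54): 001100000111
Gen 4 (rule 89): 101111110101
Gen 5 (rule 109): 111000011111
Gen 6 (rule 54): 000100100000
Gen 7 (rule 89): 110010011111
Gen 8 (rule 109): 110010010001
Gen 9 (rule 54): 001111111011
Gen 10 (rule 89): 101000001011
Gen 11 (rule 109): 111011101111
Gen 12 (rule 54): 000100010000

Answer: none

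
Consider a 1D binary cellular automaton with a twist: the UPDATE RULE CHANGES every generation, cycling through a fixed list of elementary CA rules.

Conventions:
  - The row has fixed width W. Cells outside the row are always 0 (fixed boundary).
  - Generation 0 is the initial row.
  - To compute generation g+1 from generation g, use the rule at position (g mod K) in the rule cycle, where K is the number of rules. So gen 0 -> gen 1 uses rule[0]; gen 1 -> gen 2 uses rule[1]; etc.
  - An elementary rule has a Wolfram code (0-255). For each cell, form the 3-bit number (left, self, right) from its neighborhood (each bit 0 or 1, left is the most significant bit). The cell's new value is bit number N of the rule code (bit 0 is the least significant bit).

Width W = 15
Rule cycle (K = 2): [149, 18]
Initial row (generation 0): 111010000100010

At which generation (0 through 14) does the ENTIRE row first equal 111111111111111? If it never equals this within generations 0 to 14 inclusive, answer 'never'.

Answer: 7

Derivation:
Gen 0: 111010000100010
Gen 1 (rule 149): 010011110111011
Gen 2 (rule 18): 101100000000000
Gen 3 (rule 149): 100011111111111
Gen 4 (rule 18): 010100000000000
Gen 5 (rule 149): 010111111111111
Gen 6 (rule 18): 100000000000000
Gen 7 (rule 149): 111111111111111
Gen 8 (rule 18): 000000000000000
Gen 9 (rule 149): 111111111111111
Gen 10 (rule 18): 000000000000000
Gen 11 (rule 149): 111111111111111
Gen 12 (rule 18): 000000000000000
Gen 13 (rule 149): 111111111111111
Gen 14 (rule 18): 000000000000000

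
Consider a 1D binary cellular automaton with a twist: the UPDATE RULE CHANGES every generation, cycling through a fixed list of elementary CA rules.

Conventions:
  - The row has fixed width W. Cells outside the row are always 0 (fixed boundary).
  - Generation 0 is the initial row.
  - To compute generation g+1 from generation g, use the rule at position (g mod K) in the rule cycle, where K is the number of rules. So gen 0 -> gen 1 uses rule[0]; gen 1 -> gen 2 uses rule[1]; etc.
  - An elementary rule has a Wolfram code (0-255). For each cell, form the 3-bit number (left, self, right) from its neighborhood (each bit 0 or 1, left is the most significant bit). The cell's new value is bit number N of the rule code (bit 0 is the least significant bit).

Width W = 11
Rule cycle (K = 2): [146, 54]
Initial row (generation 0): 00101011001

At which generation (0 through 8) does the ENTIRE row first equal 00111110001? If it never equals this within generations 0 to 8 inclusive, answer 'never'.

Answer: never

Derivation:
Gen 0: 00101011001
Gen 1 (rule 146): 01000000110
Gen 2 (rule 54): 11100001001
Gen 3 (rule 146): 01010010110
Gen 4 (rule 54): 11111111001
Gen 5 (rule 146): 01111110110
Gen 6 (rule 54): 10000001001
Gen 7 (rule 146): 01000010110
Gen 8 (rule 54): 11100111001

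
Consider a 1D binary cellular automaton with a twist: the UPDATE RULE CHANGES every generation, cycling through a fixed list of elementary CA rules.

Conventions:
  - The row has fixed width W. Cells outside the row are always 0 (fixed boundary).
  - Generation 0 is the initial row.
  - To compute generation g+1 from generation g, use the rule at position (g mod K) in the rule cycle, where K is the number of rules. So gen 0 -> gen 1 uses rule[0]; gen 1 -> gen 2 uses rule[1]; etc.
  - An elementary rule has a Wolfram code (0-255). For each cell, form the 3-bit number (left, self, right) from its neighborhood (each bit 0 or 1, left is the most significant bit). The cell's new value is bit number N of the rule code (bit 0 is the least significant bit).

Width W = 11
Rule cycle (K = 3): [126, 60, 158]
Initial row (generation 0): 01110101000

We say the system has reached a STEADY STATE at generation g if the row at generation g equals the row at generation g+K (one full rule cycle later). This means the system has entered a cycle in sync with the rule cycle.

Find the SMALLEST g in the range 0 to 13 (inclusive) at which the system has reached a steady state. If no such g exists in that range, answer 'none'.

Gen 0: 01110101000
Gen 1 (rule 126): 11011111100
Gen 2 (rule 60): 10110000010
Gen 3 (rule 158): 10101000111
Gen 4 (rule 126): 11111101101
Gen 5 (rule 60): 10000011011
Gen 6 (rule 158): 11000110010
Gen 7 (rule 126): 11101111111
Gen 8 (rule 60): 10011000000
Gen 9 (rule 158): 11110100000
Gen 10 (rule 126): 10011110000
Gen 11 (rule 60): 11010001000
Gen 12 (rule 158): 10011011100
Gen 13 (rule 126): 11111110110
Gen 14 (rule 60): 10000001101
Gen 15 (rule 158): 11000011001
Gen 16 (rule 126): 11100111111

Answer: none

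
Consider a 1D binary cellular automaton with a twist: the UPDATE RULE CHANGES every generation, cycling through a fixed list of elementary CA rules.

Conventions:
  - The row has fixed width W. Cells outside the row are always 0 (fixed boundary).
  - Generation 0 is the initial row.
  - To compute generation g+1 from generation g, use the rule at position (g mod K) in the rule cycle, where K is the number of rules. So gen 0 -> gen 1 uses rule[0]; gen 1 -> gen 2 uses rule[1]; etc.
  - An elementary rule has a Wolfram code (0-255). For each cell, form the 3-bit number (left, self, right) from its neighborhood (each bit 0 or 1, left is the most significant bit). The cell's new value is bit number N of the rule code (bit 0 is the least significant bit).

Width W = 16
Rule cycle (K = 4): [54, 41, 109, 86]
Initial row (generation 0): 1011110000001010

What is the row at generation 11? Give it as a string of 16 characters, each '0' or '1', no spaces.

Answer: 1110110101010101

Derivation:
Gen 0: 1011110000001010
Gen 1 (rule 54): 1100001000011111
Gen 2 (rule 41): 1001100011010000
Gen 3 (rule 109): 1001101011110111
Gen 4 (rule 86): 1110101000010001
Gen 5 (rule 54): 0001111100111011
Gen 6 (rule 41): 1101000000100110
Gen 7 (rule 109): 1111011110100110
Gen 8 (rule 86): 0001000010111011
Gen 9 (rule 54): 0011100111000100
Gen 10 (rule 41): 1010000100010001
Gen 11 (rule 109): 1110110101010101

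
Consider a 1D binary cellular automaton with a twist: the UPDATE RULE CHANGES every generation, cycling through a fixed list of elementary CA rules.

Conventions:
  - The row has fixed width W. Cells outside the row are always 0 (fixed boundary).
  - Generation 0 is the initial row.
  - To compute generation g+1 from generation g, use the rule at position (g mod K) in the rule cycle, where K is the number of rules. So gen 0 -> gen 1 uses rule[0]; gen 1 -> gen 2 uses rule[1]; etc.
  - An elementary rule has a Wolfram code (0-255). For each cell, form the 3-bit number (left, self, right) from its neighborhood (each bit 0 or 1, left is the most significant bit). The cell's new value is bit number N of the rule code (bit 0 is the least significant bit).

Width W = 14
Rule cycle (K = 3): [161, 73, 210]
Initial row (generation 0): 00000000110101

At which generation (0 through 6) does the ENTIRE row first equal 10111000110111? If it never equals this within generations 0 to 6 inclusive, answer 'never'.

Gen 0: 00000000110101
Gen 1 (rule 161): 11111110001010
Gen 2 (rule 73): 10000010100000
Gen 3 (rule 210): 01000100010000
Gen 4 (rule 161): 00010001000111
Gen 5 (rule 73): 11000100010101
Gen 6 (rule 210): 01101010100000

Answer: never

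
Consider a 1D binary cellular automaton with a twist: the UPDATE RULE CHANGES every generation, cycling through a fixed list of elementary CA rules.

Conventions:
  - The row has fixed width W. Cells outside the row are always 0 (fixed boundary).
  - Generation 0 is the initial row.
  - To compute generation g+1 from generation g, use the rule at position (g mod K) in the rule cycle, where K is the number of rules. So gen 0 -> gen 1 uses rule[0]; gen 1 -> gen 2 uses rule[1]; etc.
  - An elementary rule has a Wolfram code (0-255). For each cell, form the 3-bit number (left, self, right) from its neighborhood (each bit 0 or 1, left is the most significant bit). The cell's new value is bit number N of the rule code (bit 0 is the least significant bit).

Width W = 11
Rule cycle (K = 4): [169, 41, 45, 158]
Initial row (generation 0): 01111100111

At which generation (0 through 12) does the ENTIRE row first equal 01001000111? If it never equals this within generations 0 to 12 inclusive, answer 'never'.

Gen 0: 01111100111
Gen 1 (rule 169): 01111000110
Gen 2 (rule 41): 01000010100
Gen 3 (rule 45): 01011011101
Gen 4 (rule 158): 11010011001
Gen 5 (rule 169): 10100010000
Gen 6 (rule 41): 01001000111
Gen 7 (rule 45): 01001010100
Gen 8 (rule 158): 11111010110
Gen 9 (rule 169): 11110101100
Gen 10 (rule 41): 10001011001
Gen 11 (rule 45): 10101110001
Gen 12 (rule 158): 10101101011

Answer: 6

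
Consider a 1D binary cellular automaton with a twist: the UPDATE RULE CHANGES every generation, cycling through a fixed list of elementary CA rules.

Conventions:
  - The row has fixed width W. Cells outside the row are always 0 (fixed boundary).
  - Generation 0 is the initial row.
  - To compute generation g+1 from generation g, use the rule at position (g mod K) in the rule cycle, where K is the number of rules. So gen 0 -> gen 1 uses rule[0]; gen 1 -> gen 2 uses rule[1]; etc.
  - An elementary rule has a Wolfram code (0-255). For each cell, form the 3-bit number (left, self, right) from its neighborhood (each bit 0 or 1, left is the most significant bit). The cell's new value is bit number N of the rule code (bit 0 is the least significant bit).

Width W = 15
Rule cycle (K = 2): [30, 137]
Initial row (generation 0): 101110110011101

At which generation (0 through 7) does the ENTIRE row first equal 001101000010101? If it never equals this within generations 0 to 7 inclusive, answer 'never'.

Gen 0: 101110110011101
Gen 1 (rule 30): 101000101110001
Gen 2 (rule 137): 000010001100100
Gen 3 (rule 30): 000111011011110
Gen 4 (rule 137): 110110010011100
Gen 5 (rule 30): 100101111110010
Gen 6 (rule 137): 000001111100000
Gen 7 (rule 30): 000011000010000

Answer: never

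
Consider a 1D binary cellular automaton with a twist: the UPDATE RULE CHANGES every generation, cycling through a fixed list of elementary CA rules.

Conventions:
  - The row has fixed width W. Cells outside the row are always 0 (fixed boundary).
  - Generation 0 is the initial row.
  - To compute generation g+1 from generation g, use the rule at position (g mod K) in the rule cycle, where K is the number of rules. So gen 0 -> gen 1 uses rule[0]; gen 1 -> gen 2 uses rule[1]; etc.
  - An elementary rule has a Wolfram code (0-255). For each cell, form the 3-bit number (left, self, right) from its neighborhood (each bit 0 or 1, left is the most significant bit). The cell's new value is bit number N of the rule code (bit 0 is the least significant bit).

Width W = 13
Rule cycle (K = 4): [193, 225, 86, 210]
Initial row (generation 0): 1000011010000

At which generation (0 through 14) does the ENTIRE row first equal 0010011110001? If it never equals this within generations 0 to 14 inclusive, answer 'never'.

Gen 0: 1000011010000
Gen 1 (rule 193): 0011001000111
Gen 2 (rule 225): 1001000010011
Gen 3 (rule 86): 1111100111101
Gen 4 (rule 210): 0111111011100
Gen 5 (rule 193): 0011111001101
Gen 6 (rule 225): 1001111000110
Gen 7 (rule 86): 1110001101011
Gen 8 (rule 210): 0111010100001
Gen 9 (rule 193): 0011000001100
Gen 10 (rule 225): 1001011100101
Gen 11 (rule 86): 1111000111101
Gen 12 (rule 210): 0111101011100
Gen 13 (rule 193): 0011100001101
Gen 14 (rule 225): 1001101100110

Answer: never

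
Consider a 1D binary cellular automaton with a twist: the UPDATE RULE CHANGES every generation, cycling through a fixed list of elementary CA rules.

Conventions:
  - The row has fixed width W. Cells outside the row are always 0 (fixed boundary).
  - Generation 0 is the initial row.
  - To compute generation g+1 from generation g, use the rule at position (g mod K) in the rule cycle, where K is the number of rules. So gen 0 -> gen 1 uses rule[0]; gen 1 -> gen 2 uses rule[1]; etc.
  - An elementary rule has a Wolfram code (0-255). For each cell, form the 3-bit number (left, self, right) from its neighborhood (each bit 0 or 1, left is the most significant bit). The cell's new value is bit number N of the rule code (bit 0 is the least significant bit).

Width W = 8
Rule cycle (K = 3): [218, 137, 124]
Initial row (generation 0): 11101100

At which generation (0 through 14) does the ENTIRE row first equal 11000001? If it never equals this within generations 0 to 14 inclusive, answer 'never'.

Gen 0: 11101100
Gen 1 (rule 218): 11101110
Gen 2 (rule 137): 11001100
Gen 3 (rule 124): 11101110
Gen 4 (rule 218): 11101111
Gen 5 (rule 137): 11001110
Gen 6 (rule 124): 11101011
Gen 7 (rule 218): 11100011
Gen 8 (rule 137): 11001010
Gen 9 (rule 124): 11101111
Gen 10 (rule 218): 11101111
Gen 11 (rule 137): 11001110
Gen 12 (rule 124): 11101011
Gen 13 (rule 218): 11100011
Gen 14 (rule 137): 11001010

Answer: never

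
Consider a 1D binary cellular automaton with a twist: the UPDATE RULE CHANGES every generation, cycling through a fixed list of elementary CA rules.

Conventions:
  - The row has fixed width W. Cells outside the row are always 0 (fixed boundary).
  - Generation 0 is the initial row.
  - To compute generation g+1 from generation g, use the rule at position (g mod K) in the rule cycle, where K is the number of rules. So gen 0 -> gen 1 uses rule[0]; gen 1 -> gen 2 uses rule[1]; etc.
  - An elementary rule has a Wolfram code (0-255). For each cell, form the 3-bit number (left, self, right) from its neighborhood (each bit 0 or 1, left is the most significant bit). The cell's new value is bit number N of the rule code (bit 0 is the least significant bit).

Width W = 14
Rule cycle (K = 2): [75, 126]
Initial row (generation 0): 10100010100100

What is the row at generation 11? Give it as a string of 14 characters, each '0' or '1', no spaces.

Gen 0: 10100010100100
Gen 1 (rule 75): 00001100001001
Gen 2 (rule 126): 00011110011111
Gen 3 (rule 75): 11110010110001
Gen 4 (rule 126): 10011111111011
Gen 5 (rule 75): 00110000001011
Gen 6 (rule 126): 01111000011111
Gen 7 (rule 75): 11001011110001
Gen 8 (rule 126): 11111110011011
Gen 9 (rule 75): 10000010111011
Gen 10 (rule 126): 11000111101111
Gen 11 (rule 75): 11011100101001

Answer: 11011100101001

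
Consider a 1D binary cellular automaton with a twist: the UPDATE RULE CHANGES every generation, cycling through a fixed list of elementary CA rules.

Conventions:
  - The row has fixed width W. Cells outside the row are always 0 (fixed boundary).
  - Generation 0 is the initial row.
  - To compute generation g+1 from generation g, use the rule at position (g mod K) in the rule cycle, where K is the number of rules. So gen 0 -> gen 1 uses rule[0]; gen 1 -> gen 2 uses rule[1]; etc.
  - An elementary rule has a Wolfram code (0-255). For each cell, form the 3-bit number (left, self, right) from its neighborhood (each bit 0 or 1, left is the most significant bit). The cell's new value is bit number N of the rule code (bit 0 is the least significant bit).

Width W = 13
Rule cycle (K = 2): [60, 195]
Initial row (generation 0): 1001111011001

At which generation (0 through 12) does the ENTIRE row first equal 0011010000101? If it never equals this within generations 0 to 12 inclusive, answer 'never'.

Gen 0: 1001111011001
Gen 1 (rule 60): 1101000110101
Gen 2 (rule 195): 0100011010000
Gen 3 (rule 60): 0110010111000
Gen 4 (rule 195): 1010100011011
Gen 5 (rule 60): 1111110010110
Gen 6 (rule 195): 0111110100010
Gen 7 (rule 60): 0100001110011
Gen 8 (rule 195): 1001110110101
Gen 9 (rule 60): 1101001101111
Gen 10 (rule 195): 0100010100111
Gen 11 (rule 60): 0110011110100
Gen 12 (rule 195): 1010101110001

Answer: never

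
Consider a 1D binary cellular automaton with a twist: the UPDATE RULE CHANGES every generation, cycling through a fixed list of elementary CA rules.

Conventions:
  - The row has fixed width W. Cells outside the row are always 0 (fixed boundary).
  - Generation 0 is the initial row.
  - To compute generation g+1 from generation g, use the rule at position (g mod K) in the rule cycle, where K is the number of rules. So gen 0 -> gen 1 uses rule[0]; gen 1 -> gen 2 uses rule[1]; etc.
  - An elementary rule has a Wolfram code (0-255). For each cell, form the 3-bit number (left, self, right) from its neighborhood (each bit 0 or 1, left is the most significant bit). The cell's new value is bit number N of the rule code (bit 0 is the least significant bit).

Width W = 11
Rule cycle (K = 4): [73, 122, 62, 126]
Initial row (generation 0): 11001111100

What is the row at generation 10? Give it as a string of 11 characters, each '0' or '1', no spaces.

Answer: 11111101010

Derivation:
Gen 0: 11001111100
Gen 1 (rule 73): 11001000101
Gen 2 (rule 122): 11110101010
Gen 3 (rule 62): 10001111111
Gen 4 (rule 126): 11011000001
Gen 5 (rule 73): 11011011100
Gen 6 (rule 122): 11111110110
Gen 7 (rule 62): 10000001101
Gen 8 (rule 126): 11000011111
Gen 9 (rule 73): 11011010001
Gen 10 (rule 122): 11111101010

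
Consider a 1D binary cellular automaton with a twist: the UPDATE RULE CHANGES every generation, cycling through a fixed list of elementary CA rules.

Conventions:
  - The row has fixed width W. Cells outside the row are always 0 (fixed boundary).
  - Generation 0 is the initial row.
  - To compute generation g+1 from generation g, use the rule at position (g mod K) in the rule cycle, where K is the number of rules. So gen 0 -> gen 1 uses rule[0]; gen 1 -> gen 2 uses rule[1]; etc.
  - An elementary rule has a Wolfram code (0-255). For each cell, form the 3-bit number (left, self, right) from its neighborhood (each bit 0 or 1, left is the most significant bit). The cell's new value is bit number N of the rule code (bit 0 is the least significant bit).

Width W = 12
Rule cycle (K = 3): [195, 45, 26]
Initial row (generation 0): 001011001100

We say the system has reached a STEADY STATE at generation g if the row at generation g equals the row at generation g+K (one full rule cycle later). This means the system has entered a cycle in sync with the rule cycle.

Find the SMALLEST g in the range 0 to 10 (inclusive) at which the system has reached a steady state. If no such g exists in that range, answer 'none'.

Answer: none

Derivation:
Gen 0: 001011001100
Gen 1 (rule 195): 110001010101
Gen 2 (rule 45): 100101111111
Gen 3 (rule 26): 011001000000
Gen 4 (rule 195): 101010011111
Gen 5 (rule 45): 111110010000
Gen 6 (rule 26): 100001101000
Gen 7 (rule 195): 001110100011
Gen 8 (rule 45): 101001101010
Gen 9 (rule 26): 000111000001
Gen 10 (rule 195): 111011011110
Gen 11 (rule 45): 100110110000
Gen 12 (rule 26): 011100101000
Gen 13 (rule 195): 101101000011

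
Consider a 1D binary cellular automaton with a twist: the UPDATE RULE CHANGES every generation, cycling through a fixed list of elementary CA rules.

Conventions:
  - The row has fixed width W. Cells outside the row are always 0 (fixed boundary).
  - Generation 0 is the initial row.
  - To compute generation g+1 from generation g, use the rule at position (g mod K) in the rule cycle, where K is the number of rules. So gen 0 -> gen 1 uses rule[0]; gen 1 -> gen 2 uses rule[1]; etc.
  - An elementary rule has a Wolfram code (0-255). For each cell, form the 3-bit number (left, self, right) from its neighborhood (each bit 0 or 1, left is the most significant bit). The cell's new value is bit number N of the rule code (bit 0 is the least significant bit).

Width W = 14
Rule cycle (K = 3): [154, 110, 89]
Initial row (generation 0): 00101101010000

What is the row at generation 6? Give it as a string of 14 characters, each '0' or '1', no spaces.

Answer: 00111000111001

Derivation:
Gen 0: 00101101010000
Gen 1 (rule 154): 01001000001000
Gen 2 (rule 110): 11011000011000
Gen 3 (rule 89): 11011111011111
Gen 4 (rule 154): 10011110011110
Gen 5 (rule 110): 10110010110010
Gen 6 (rule 89): 00111000111001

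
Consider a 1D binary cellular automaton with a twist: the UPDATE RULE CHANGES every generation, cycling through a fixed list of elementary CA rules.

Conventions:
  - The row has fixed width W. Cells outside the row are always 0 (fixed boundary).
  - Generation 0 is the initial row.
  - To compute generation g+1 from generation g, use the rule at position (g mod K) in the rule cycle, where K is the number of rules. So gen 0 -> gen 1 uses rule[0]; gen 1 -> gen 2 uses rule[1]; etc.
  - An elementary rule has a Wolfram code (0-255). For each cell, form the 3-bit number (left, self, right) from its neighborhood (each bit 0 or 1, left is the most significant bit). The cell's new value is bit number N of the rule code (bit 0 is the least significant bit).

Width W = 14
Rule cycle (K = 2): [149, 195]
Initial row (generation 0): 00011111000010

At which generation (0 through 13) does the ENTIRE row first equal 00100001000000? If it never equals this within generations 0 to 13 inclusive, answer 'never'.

Gen 0: 00011111000010
Gen 1 (rule 149): 11001110111011
Gen 2 (rule 195): 01010110011001
Gen 3 (rule 149): 01010001000101
Gen 4 (rule 195): 10000110011000
Gen 5 (rule 149): 11110001000111
Gen 6 (rule 195): 01110110011011
Gen 7 (rule 149): 00100001000000
Gen 8 (rule 195): 11001110011111
Gen 9 (rule 149): 00100101001110
Gen 10 (rule 195): 11001000010110
Gen 11 (rule 149): 00101111010001
Gen 12 (rule 195): 11000111000110
Gen 13 (rule 149): 00110010110001

Answer: 7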